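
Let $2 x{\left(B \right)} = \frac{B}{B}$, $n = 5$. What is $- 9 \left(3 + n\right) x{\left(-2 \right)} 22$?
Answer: $-792$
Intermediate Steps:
$x{\left(B \right)} = \frac{1}{2}$ ($x{\left(B \right)} = \frac{B \frac{1}{B}}{2} = \frac{1}{2} \cdot 1 = \frac{1}{2}$)
$- 9 \left(3 + n\right) x{\left(-2 \right)} 22 = - 9 \left(3 + 5\right) \frac{1}{2} \cdot 22 = - 9 \cdot 8 \cdot \frac{1}{2} \cdot 22 = \left(-9\right) 4 \cdot 22 = \left(-36\right) 22 = -792$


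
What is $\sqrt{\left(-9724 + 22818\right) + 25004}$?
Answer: $\sqrt{38098} \approx 195.19$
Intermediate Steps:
$\sqrt{\left(-9724 + 22818\right) + 25004} = \sqrt{13094 + 25004} = \sqrt{38098}$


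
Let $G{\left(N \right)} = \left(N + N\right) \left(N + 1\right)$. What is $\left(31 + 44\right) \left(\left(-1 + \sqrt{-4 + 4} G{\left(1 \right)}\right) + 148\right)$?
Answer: $11025$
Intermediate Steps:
$G{\left(N \right)} = 2 N \left(1 + N\right)$
$\left(31 + 44\right) \left(\left(-1 + \sqrt{-4 + 4} G{\left(1 \right)}\right) + 148\right) = \left(31 + 44\right) \left(\left(-1 + \sqrt{-4 + 4} \cdot 2 \cdot 1 \left(1 + 1\right)\right) + 148\right) = 75 \left(\left(-1 + \sqrt{0} \cdot 2 \cdot 1 \cdot 2\right) + 148\right) = 75 \left(\left(-1 + 0 \cdot 4\right) + 148\right) = 75 \left(\left(-1 + 0\right) + 148\right) = 75 \left(-1 + 148\right) = 75 \cdot 147 = 11025$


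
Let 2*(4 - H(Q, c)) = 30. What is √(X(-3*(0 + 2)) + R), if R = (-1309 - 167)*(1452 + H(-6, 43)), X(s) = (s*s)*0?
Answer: 6*I*√59081 ≈ 1458.4*I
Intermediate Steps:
H(Q, c) = -11 (H(Q, c) = 4 - ½*30 = 4 - 15 = -11)
X(s) = 0 (X(s) = s²*0 = 0)
R = -2126916 (R = (-1309 - 167)*(1452 - 11) = -1476*1441 = -2126916)
√(X(-3*(0 + 2)) + R) = √(0 - 2126916) = √(-2126916) = 6*I*√59081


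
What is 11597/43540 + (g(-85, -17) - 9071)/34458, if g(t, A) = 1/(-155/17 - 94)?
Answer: 4082442289/1315014106980 ≈ 0.0031045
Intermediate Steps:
g(t, A) = -17/1753 (g(t, A) = 1/(-155*1/17 - 94) = 1/(-155/17 - 94) = 1/(-1753/17) = -17/1753)
11597/43540 + (g(-85, -17) - 9071)/34458 = 11597/43540 + (-17/1753 - 9071)/34458 = 11597*(1/43540) - 15901480/1753*1/34458 = 11597/43540 - 7950740/30202437 = 4082442289/1315014106980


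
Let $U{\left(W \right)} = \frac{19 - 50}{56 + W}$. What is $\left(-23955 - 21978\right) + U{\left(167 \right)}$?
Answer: $- \frac{10243090}{223} \approx -45933.0$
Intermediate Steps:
$U{\left(W \right)} = - \frac{31}{56 + W}$
$\left(-23955 - 21978\right) + U{\left(167 \right)} = \left(-23955 - 21978\right) - \frac{31}{56 + 167} = -45933 - \frac{31}{223} = - \frac{10243090}{223}$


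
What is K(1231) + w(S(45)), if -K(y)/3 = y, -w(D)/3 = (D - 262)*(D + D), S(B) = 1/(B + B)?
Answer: -4961971/1350 ≈ -3675.5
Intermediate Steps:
S(B) = 1/(2*B)
w(D) = -6*D*(-262 + D) (w(D) = -3*(D - 262)*(D + D) = -3*(-262 + D)*2*D = -6*D*(-262 + D))
K(y) = -3*y
K(1231) + w(S(45)) = -3*1231 + 6*((½)/45)*(262 - 1/(2*45)) = -3693 + 6*((½)*(1/45))*(262 - 1/(2*45)) = -3693 + 6*(1/90)*(262 - 1*1/90) = -3693 + 6*(1/90)*(262 - 1/90) = -3693 + 6*(1/90)*(23579/90) = -3693 + 23579/1350 = -4961971/1350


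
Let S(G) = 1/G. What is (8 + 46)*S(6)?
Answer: 9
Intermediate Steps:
S(G) = 1/G
(8 + 46)*S(6) = (8 + 46)/6 = 54*(1/6) = 9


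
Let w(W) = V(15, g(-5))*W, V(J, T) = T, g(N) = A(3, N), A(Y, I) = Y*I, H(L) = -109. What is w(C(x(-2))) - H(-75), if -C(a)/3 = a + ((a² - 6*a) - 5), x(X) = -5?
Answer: 2134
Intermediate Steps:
A(Y, I) = I*Y
g(N) = 3*N (g(N) = N*3 = 3*N)
C(a) = 15 - 3*a² + 15*a (C(a) = -3*(a + ((a² - 6*a) - 5)) = -3*(a + (-5 + a² - 6*a)) = -3*(-5 + a² - 5*a) = 15 - 3*a² + 15*a)
w(W) = -15*W (w(W) = (3*(-5))*W = -15*W)
w(C(x(-2))) - H(-75) = -15*(15 - 3*(-5)² + 15*(-5)) - 1*(-109) = -15*(15 - 3*25 - 75) + 109 = -15*(15 - 75 - 75) + 109 = -15*(-135) + 109 = 2025 + 109 = 2134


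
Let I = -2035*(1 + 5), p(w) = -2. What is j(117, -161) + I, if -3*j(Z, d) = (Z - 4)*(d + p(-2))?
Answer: -18211/3 ≈ -6070.3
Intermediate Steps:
j(Z, d) = -(-4 + Z)*(-2 + d)/3 (j(Z, d) = -(Z - 4)*(d - 2)/3 = -(-4 + Z)*(-2 + d)/3)
I = -12210 (I = -2035*6 = -12210)
j(117, -161) + I = (-8/3 + (2/3)*117 + (4/3)*(-161) - 1/3*117*(-161)) - 12210 = (-8/3 + 78 - 644/3 + 6279) - 12210 = 18419/3 - 12210 = -18211/3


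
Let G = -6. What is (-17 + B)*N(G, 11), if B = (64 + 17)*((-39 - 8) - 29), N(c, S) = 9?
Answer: -55557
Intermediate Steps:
B = -6156 (B = 81*(-47 - 29) = 81*(-76) = -6156)
(-17 + B)*N(G, 11) = (-17 - 6156)*9 = -6173*9 = -55557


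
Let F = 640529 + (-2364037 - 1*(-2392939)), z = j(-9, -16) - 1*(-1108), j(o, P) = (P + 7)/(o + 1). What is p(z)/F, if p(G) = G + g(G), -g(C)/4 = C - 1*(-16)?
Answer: -27131/5355448 ≈ -0.0050661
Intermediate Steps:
j(o, P) = (7 + P)/(1 + o)
g(C) = -64 - 4*C (g(C) = -4*(C - 1*(-16)) = -4*(C + 16) = -4*(16 + C) = -64 - 4*C)
z = 8873/8 (z = (7 - 16)/(1 - 9) - 1*(-1108) = -9/(-8) + 1108 = -⅛*(-9) + 1108 = 9/8 + 1108 = 8873/8 ≈ 1109.1)
p(G) = -64 - 3*G (p(G) = G + (-64 - 4*G) = -64 - 3*G)
F = 669431 (F = 640529 + (-2364037 + 2392939) = 640529 + 28902 = 669431)
p(z)/F = (-64 - 3*8873/8)/669431 = (-64 - 26619/8)*(1/669431) = -27131/8*1/669431 = -27131/5355448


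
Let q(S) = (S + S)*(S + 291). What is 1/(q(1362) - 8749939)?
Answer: -1/4247167 ≈ -2.3545e-7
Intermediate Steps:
q(S) = 2*S*(291 + S) (q(S) = (2*S)*(291 + S) = 2*S*(291 + S))
1/(q(1362) - 8749939) = 1/(2*1362*(291 + 1362) - 8749939) = 1/(2*1362*1653 - 8749939) = 1/(4502772 - 8749939) = 1/(-4247167) = -1/4247167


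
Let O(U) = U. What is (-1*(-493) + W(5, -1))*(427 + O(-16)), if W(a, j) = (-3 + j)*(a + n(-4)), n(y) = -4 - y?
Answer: 194403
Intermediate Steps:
W(a, j) = a*(-3 + j) (W(a, j) = (-3 + j)*(a + (-4 - 1*(-4))) = (-3 + j)*(a + (-4 + 4)) = (-3 + j)*(a + 0) = (-3 + j)*a = a*(-3 + j))
(-1*(-493) + W(5, -1))*(427 + O(-16)) = (-1*(-493) + 5*(-3 - 1))*(427 - 16) = (493 + 5*(-4))*411 = (493 - 20)*411 = 473*411 = 194403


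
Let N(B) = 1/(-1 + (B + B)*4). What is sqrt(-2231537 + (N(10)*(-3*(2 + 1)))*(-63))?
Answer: 2*I*sqrt(3481744406)/79 ≈ 1493.8*I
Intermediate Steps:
N(B) = 1/(-1 + 8*B) (N(B) = 1/(-1 + (2*B)*4) = 1/(-1 + 8*B))
sqrt(-2231537 + (N(10)*(-3*(2 + 1)))*(-63)) = sqrt(-2231537 + ((-3*(2 + 1))/(-1 + 8*10))*(-63)) = sqrt(-2231537 + ((-3*3)/(-1 + 80))*(-63)) = sqrt(-2231537 + (-9/79)*(-63)) = sqrt(-2231537 + ((1/79)*(-9))*(-63)) = sqrt(-2231537 - 9/79*(-63)) = sqrt(-2231537 + 567/79) = sqrt(-176290856/79) = 2*I*sqrt(3481744406)/79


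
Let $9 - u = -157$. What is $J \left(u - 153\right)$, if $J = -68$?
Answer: $-884$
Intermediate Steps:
$u = 166$ ($u = 9 - -157 = 9 + 157 = 166$)
$J \left(u - 153\right) = - 68 \left(166 - 153\right) = \left(-68\right) 13 = -884$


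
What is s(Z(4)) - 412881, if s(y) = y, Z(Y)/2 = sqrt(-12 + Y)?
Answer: -412881 + 4*I*sqrt(2) ≈ -4.1288e+5 + 5.6569*I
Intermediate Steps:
Z(Y) = 2*sqrt(-12 + Y)
s(Z(4)) - 412881 = 2*sqrt(-12 + 4) - 412881 = 2*sqrt(-8) - 412881 = 2*(2*I*sqrt(2)) - 412881 = 4*I*sqrt(2) - 412881 = -412881 + 4*I*sqrt(2)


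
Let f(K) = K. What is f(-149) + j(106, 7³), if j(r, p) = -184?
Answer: -333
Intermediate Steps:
f(-149) + j(106, 7³) = -149 - 184 = -333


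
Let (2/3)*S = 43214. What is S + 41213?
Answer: 106034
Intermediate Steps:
S = 64821 (S = (3/2)*43214 = 64821)
S + 41213 = 64821 + 41213 = 106034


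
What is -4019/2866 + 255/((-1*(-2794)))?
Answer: -2624564/2001901 ≈ -1.3110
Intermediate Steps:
-4019/2866 + 255/((-1*(-2794))) = -4019*1/2866 + 255/2794 = -4019/2866 + 255*(1/2794) = -4019/2866 + 255/2794 = -2624564/2001901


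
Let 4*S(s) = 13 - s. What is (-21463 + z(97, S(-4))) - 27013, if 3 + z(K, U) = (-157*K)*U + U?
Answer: -113198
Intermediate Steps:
S(s) = 13/4 - s/4 (S(s) = (13 - s)/4 = 13/4 - s/4)
z(K, U) = -3 + U - 157*K*U (z(K, U) = -3 + ((-157*K)*U + U) = -3 + (-157*K*U + U) = -3 + (U - 157*K*U) = -3 + U - 157*K*U)
(-21463 + z(97, S(-4))) - 27013 = (-21463 + (-3 + (13/4 - ¼*(-4)) - 157*97*(13/4 - ¼*(-4)))) - 27013 = (-21463 + (-3 + (13/4 + 1) - 157*97*(13/4 + 1))) - 27013 = (-21463 + (-3 + 17/4 - 157*97*17/4)) - 27013 = (-21463 + (-3 + 17/4 - 258893/4)) - 27013 = (-21463 - 64722) - 27013 = -86185 - 27013 = -113198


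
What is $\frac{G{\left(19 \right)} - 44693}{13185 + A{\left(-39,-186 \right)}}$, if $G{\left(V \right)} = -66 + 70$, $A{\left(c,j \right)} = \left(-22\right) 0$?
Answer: $- \frac{44689}{13185} \approx -3.3894$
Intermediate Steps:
$A{\left(c,j \right)} = 0$
$G{\left(V \right)} = 4$
$\frac{G{\left(19 \right)} - 44693}{13185 + A{\left(-39,-186 \right)}} = \frac{4 - 44693}{13185 + 0} = - \frac{44689}{13185}$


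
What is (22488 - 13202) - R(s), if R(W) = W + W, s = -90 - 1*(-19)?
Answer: 9428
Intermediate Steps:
s = -71 (s = -90 + 19 = -71)
R(W) = 2*W
(22488 - 13202) - R(s) = (22488 - 13202) - 2*(-71) = 9286 - 1*(-142) = 9286 + 142 = 9428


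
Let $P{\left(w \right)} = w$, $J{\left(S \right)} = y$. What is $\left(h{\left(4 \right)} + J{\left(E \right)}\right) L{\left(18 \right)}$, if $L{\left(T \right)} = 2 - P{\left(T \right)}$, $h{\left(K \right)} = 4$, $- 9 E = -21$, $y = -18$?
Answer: $224$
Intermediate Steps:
$E = \frac{7}{3}$ ($E = \left(- \frac{1}{9}\right) \left(-21\right) = \frac{7}{3} \approx 2.3333$)
$J{\left(S \right)} = -18$
$L{\left(T \right)} = 2 - T$
$\left(h{\left(4 \right)} + J{\left(E \right)}\right) L{\left(18 \right)} = \left(4 - 18\right) \left(2 - 18\right) = - 14 \left(2 - 18\right) = \left(-14\right) \left(-16\right) = 224$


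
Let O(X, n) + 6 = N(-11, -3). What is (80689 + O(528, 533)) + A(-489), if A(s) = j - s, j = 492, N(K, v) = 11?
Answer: 81675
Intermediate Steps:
O(X, n) = 5 (O(X, n) = -6 + 11 = 5)
A(s) = 492 - s
(80689 + O(528, 533)) + A(-489) = (80689 + 5) + (492 - 1*(-489)) = 80694 + (492 + 489) = 80694 + 981 = 81675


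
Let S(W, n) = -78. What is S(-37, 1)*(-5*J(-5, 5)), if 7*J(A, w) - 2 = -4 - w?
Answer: -390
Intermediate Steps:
J(A, w) = -2/7 - w/7 (J(A, w) = 2/7 + (-4 - w)/7 = 2/7 + (-4/7 - w/7) = -2/7 - w/7)
S(-37, 1)*(-5*J(-5, 5)) = -(-390)*(-2/7 - 1/7*5) = -(-390)*(-2/7 - 5/7) = -(-390)*(-1) = -78*5 = -390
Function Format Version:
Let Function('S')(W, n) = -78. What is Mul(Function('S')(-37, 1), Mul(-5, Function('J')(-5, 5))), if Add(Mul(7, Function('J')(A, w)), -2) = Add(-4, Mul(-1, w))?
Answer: -390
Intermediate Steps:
Function('J')(A, w) = Add(Rational(-2, 7), Mul(Rational(-1, 7), w)) (Function('J')(A, w) = Add(Rational(2, 7), Mul(Rational(1, 7), Add(-4, Mul(-1, w)))) = Add(Rational(2, 7), Add(Rational(-4, 7), Mul(Rational(-1, 7), w))) = Add(Rational(-2, 7), Mul(Rational(-1, 7), w)))
Mul(Function('S')(-37, 1), Mul(-5, Function('J')(-5, 5))) = Mul(-78, Mul(-5, Add(Rational(-2, 7), Mul(Rational(-1, 7), 5)))) = Mul(-78, Mul(-5, Add(Rational(-2, 7), Rational(-5, 7)))) = Mul(-78, Mul(-5, -1)) = Mul(-78, 5) = -390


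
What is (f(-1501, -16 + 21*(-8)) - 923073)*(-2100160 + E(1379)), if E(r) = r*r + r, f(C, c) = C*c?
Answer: 127527697460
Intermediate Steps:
E(r) = r + r² (E(r) = r² + r = r + r²)
(f(-1501, -16 + 21*(-8)) - 923073)*(-2100160 + E(1379)) = (-1501*(-16 + 21*(-8)) - 923073)*(-2100160 + 1379*(1 + 1379)) = (-1501*(-16 - 168) - 923073)*(-2100160 + 1379*1380) = (-1501*(-184) - 923073)*(-2100160 + 1903020) = (276184 - 923073)*(-197140) = -646889*(-197140) = 127527697460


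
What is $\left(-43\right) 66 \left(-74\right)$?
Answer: $210012$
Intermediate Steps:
$\left(-43\right) 66 \left(-74\right) = \left(-2838\right) \left(-74\right) = 210012$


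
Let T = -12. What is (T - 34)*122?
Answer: -5612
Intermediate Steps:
(T - 34)*122 = (-12 - 34)*122 = -46*122 = -5612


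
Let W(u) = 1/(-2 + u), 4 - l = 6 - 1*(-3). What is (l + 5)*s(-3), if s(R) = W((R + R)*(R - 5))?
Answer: 0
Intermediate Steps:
l = -5 (l = 4 - (6 - 1*(-3)) = 4 - (6 + 3) = 4 - 1*9 = 4 - 9 = -5)
s(R) = 1/(-2 + 2*R*(-5 + R)) (s(R) = 1/(-2 + (R + R)*(R - 5)) = 1/(-2 + (2*R)*(-5 + R)) = 1/(-2 + 2*R*(-5 + R)))
(l + 5)*s(-3) = (-5 + 5)*(1/(2*(-1 - 3*(-5 - 3)))) = 0*(1/(2*(-1 - 3*(-8)))) = 0*(1/(2*(-1 + 24))) = 0*((½)/23) = 0*((½)*(1/23)) = 0*(1/46) = 0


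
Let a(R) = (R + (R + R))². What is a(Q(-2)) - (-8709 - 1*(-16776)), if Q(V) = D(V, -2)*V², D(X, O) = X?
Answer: -7491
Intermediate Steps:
Q(V) = V³ (Q(V) = V*V² = V³)
a(R) = 9*R² (a(R) = (R + 2*R)² = (3*R)² = 9*R²)
a(Q(-2)) - (-8709 - 1*(-16776)) = 9*((-2)³)² - (-8709 - 1*(-16776)) = 9*(-8)² - (-8709 + 16776) = 9*64 - 1*8067 = 576 - 8067 = -7491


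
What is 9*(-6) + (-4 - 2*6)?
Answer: -70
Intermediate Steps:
9*(-6) + (-4 - 2*6) = -54 + (-4 - 12) = -54 - 16 = -70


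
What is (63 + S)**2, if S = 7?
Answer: 4900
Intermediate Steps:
(63 + S)**2 = (63 + 7)**2 = 70**2 = 4900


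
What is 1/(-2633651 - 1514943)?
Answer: -1/4148594 ≈ -2.4105e-7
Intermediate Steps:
1/(-2633651 - 1514943) = 1/(-4148594) = -1/4148594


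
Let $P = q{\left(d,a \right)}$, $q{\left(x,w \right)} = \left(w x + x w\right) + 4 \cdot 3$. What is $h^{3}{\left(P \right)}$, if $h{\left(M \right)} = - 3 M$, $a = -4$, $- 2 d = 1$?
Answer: $-110592$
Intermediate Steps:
$d = - \frac{1}{2}$ ($d = \left(- \frac{1}{2}\right) 1 = - \frac{1}{2} \approx -0.5$)
$q{\left(x,w \right)} = 12 + 2 w x$ ($q{\left(x,w \right)} = \left(w x + w x\right) + 12 = 2 w x + 12 = 12 + 2 w x$)
$P = 16$ ($P = 12 + 2 \left(-4\right) \left(- \frac{1}{2}\right) = 12 + 4 = 16$)
$h^{3}{\left(P \right)} = \left(\left(-3\right) 16\right)^{3} = \left(-48\right)^{3} = -110592$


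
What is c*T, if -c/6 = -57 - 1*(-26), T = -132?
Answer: -24552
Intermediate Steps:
c = 186 (c = -6*(-57 - 1*(-26)) = -6*(-57 + 26) = -6*(-31) = 186)
c*T = 186*(-132) = -24552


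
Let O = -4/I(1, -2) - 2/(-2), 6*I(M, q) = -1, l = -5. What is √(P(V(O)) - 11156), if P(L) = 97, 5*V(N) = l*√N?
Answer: I*√11059 ≈ 105.16*I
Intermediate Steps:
I(M, q) = -⅙ (I(M, q) = (⅙)*(-1) = -⅙)
O = 25 (O = -4/(-⅙) - 2/(-2) = -4*(-6) - 2*(-½) = 24 + 1 = 25)
V(N) = -√N (V(N) = (-5*√N)/5 = -√N)
√(P(V(O)) - 11156) = √(97 - 11156) = √(-11059) = I*√11059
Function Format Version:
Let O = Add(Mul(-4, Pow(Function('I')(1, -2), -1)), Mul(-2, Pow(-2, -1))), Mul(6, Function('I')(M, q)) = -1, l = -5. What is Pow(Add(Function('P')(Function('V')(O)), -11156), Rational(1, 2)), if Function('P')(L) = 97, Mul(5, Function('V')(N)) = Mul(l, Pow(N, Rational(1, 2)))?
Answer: Mul(I, Pow(11059, Rational(1, 2))) ≈ Mul(105.16, I)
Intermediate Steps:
Function('I')(M, q) = Rational(-1, 6) (Function('I')(M, q) = Mul(Rational(1, 6), -1) = Rational(-1, 6))
O = 25 (O = Add(Mul(-4, Pow(Rational(-1, 6), -1)), Mul(-2, Pow(-2, -1))) = Add(Mul(-4, -6), Mul(-2, Rational(-1, 2))) = Add(24, 1) = 25)
Function('V')(N) = Mul(-1, Pow(N, Rational(1, 2))) (Function('V')(N) = Mul(Rational(1, 5), Mul(-5, Pow(N, Rational(1, 2)))) = Mul(-1, Pow(N, Rational(1, 2))))
Pow(Add(Function('P')(Function('V')(O)), -11156), Rational(1, 2)) = Pow(Add(97, -11156), Rational(1, 2)) = Pow(-11059, Rational(1, 2)) = Mul(I, Pow(11059, Rational(1, 2)))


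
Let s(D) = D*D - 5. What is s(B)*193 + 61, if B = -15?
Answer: 42521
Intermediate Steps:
s(D) = -5 + D² (s(D) = D² - 5 = -5 + D²)
s(B)*193 + 61 = (-5 + (-15)²)*193 + 61 = (-5 + 225)*193 + 61 = 220*193 + 61 = 42460 + 61 = 42521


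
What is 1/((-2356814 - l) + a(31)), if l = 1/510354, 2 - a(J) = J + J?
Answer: -510354/1202840073397 ≈ -4.2429e-7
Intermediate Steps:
a(J) = 2 - 2*J (a(J) = 2 - (J + J) = 2 - 2*J)
l = 1/510354 ≈ 1.9594e-6
1/((-2356814 - l) + a(31)) = 1/((-2356814 - 1*1/510354) + (2 - 2*31)) = 1/((-2356814 - 1/510354) + (2 - 62)) = 1/(-1202809452157/510354 - 60) = 1/(-1202840073397/510354) = -510354/1202840073397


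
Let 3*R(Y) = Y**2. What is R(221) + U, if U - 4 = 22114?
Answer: 115195/3 ≈ 38398.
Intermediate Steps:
U = 22118 (U = 4 + 22114 = 22118)
R(Y) = Y**2/3
R(221) + U = (1/3)*221**2 + 22118 = (1/3)*48841 + 22118 = 48841/3 + 22118 = 115195/3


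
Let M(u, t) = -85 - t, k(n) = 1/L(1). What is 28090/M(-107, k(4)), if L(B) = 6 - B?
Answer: -70225/213 ≈ -329.69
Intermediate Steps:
k(n) = ⅕ (k(n) = 1/(6 - 1*1) = 1/(6 - 1) = 1/5 = ⅕)
28090/M(-107, k(4)) = 28090/(-85 - 1*⅕) = 28090/(-85 - ⅕) = 28090/(-426/5) = 28090*(-5/426) = -70225/213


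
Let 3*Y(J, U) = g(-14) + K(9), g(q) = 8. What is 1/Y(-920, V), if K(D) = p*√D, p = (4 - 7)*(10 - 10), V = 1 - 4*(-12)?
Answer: 3/8 ≈ 0.37500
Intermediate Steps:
V = 49 (V = 1 + 48 = 49)
p = 0 (p = -3*0 = 0)
K(D) = 0 (K(D) = 0*√D = 0)
Y(J, U) = 8/3 (Y(J, U) = (8 + 0)/3 = (⅓)*8 = 8/3)
1/Y(-920, V) = 1/(8/3) = 3/8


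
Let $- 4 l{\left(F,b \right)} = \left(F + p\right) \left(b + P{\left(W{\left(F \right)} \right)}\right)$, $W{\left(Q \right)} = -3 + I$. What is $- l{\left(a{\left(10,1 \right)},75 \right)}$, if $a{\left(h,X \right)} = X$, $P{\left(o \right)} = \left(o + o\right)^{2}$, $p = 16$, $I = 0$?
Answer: $\frac{1887}{4} \approx 471.75$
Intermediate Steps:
$W{\left(Q \right)} = -3$ ($W{\left(Q \right)} = -3 + 0 = -3$)
$P{\left(o \right)} = 4 o^{2}$ ($P{\left(o \right)} = \left(2 o\right)^{2} = 4 o^{2}$)
$l{\left(F,b \right)} = - \frac{\left(16 + F\right) \left(36 + b\right)}{4}$ ($l{\left(F,b \right)} = - \frac{\left(F + 16\right) \left(b + 4 \left(-3\right)^{2}\right)}{4} = - \frac{\left(16 + F\right) \left(b + 4 \cdot 9\right)}{4} = - \frac{\left(16 + F\right) \left(b + 36\right)}{4} = - \frac{\left(16 + F\right) \left(36 + b\right)}{4}$)
$- l{\left(a{\left(10,1 \right)},75 \right)} = - (-144 - 9 - 300 - \frac{1}{4} \cdot 75) = - (-144 - 9 - 300 - \frac{75}{4}) = \left(-1\right) \left(- \frac{1887}{4}\right) = \frac{1887}{4}$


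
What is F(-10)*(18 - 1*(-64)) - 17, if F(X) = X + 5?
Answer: -427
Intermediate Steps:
F(X) = 5 + X
F(-10)*(18 - 1*(-64)) - 17 = (5 - 10)*(18 - 1*(-64)) - 17 = -5*(18 + 64) - 17 = -5*82 - 17 = -410 - 17 = -427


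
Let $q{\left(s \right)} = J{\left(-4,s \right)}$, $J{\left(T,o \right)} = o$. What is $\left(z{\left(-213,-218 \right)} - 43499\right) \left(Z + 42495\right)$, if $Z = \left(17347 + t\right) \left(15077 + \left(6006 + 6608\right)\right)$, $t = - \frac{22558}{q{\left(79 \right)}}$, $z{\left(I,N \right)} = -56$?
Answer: $- \frac{1625769205630050}{79} \approx -2.0579 \cdot 10^{13}$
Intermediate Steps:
$q{\left(s \right)} = s$
$t = - \frac{22558}{79} \approx -285.54$
$Z = \frac{37323452805}{79}$ ($Z = \left(17347 - \frac{22558}{79}\right) \left(15077 + \left(6006 + 6608\right)\right) = \frac{1347855 \left(15077 + 12614\right)}{79} = \frac{1347855}{79} \cdot 27691 = \frac{37323452805}{79} \approx 4.7245 \cdot 10^{8}$)
$\left(z{\left(-213,-218 \right)} - 43499\right) \left(Z + 42495\right) = \left(-56 - 43499\right) \left(\frac{37323452805}{79} + 42495\right) = \left(-43555\right) \frac{37326809910}{79} = - \frac{1625769205630050}{79}$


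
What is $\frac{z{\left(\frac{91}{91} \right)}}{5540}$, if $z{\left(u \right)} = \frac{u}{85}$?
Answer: $\frac{1}{470900} \approx 2.1236 \cdot 10^{-6}$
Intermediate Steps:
$z{\left(u \right)} = \frac{u}{85}$ ($z{\left(u \right)} = u \frac{1}{85} = \frac{u}{85}$)
$\frac{z{\left(\frac{91}{91} \right)}}{5540} = \frac{\frac{1}{85} \cdot \frac{91}{91}}{5540} = \frac{91 \cdot \frac{1}{91}}{85} \cdot \frac{1}{5540} = \frac{1}{85} \cdot 1 \cdot \frac{1}{5540} = \frac{1}{85} \cdot \frac{1}{5540} = \frac{1}{470900}$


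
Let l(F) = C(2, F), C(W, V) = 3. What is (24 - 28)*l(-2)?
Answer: -12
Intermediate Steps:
l(F) = 3
(24 - 28)*l(-2) = (24 - 28)*3 = -4*3 = -12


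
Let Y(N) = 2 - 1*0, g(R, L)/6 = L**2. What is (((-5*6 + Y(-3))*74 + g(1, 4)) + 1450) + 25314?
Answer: 24788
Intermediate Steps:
g(R, L) = 6*L**2
Y(N) = 2 (Y(N) = 2 + 0 = 2)
(((-5*6 + Y(-3))*74 + g(1, 4)) + 1450) + 25314 = (((-5*6 + 2)*74 + 6*4**2) + 1450) + 25314 = (((-30 + 2)*74 + 6*16) + 1450) + 25314 = ((-28*74 + 96) + 1450) + 25314 = ((-2072 + 96) + 1450) + 25314 = (-1976 + 1450) + 25314 = -526 + 25314 = 24788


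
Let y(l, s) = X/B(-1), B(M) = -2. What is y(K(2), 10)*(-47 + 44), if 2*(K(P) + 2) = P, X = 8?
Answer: 12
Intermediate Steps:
K(P) = -2 + P/2
y(l, s) = -4 (y(l, s) = 8/(-2) = 8*(-½) = -4)
y(K(2), 10)*(-47 + 44) = -4*(-47 + 44) = -4*(-3) = 12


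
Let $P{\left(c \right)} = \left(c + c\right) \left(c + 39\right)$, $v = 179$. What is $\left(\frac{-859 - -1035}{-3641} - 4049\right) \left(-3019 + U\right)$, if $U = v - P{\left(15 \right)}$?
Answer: $\frac{5977448100}{331} \approx 1.8059 \cdot 10^{7}$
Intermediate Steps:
$P{\left(c \right)} = 2 c \left(39 + c\right)$
$U = -1441$ ($U = 179 - 2 \cdot 15 \left(39 + 15\right) = 179 - 2 \cdot 15 \cdot 54 = 179 - 1620 = -1441$)
$\left(\frac{-859 - -1035}{-3641} - 4049\right) \left(-3019 + U\right) = \left(\frac{-859 - -1035}{-3641} - 4049\right) \left(-3019 - 1441\right) = \left(\left(-859 + 1035\right) \left(- \frac{1}{3641}\right) - 4049\right) \left(-4460\right) = \left(176 \left(- \frac{1}{3641}\right) - 4049\right) \left(-4460\right) = \left(- \frac{16}{331} - 4049\right) \left(-4460\right) = \left(- \frac{1340235}{331}\right) \left(-4460\right) = \frac{5977448100}{331}$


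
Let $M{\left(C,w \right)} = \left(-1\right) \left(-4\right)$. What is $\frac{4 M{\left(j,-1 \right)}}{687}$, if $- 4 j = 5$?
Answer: $\frac{16}{687} \approx 0.02329$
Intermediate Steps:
$j = - \frac{5}{4}$ ($j = \left(- \frac{1}{4}\right) 5 = - \frac{5}{4} \approx -1.25$)
$M{\left(C,w \right)} = 4$
$\frac{4 M{\left(j,-1 \right)}}{687} = \frac{4 \cdot 4}{687} = 16 \cdot \frac{1}{687} = \frac{16}{687}$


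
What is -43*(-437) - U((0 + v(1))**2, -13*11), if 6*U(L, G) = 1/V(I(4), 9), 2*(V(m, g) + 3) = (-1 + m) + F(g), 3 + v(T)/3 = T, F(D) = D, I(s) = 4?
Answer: 338237/18 ≈ 18791.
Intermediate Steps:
v(T) = -9 + 3*T
V(m, g) = -7/2 + g/2 + m/2 (V(m, g) = -3 + ((-1 + m) + g)/2 = -3 + (-1 + g + m)/2 = -3 + (-1/2 + g/2 + m/2) = -7/2 + g/2 + m/2)
U(L, G) = 1/18 (U(L, G) = 1/(6*(-7/2 + (1/2)*9 + (1/2)*4)) = 1/(6*(-7/2 + 9/2 + 2)) = (1/6)/3 = (1/6)*(1/3) = 1/18)
-43*(-437) - U((0 + v(1))**2, -13*11) = -43*(-437) - 1*1/18 = 18791 - 1/18 = 338237/18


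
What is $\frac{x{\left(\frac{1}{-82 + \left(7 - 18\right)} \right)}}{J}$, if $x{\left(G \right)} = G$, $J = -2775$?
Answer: $\frac{1}{258075} \approx 3.8748 \cdot 10^{-6}$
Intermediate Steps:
$\frac{x{\left(\frac{1}{-82 + \left(7 - 18\right)} \right)}}{J} = \frac{1}{\left(-82 + \left(7 - 18\right)\right) \left(-2775\right)} = \frac{1}{-82 + \left(7 - 18\right)} \left(- \frac{1}{2775}\right) = \frac{1}{-82 - 11} \left(- \frac{1}{2775}\right) = \frac{1}{-93} \left(- \frac{1}{2775}\right) = \left(- \frac{1}{93}\right) \left(- \frac{1}{2775}\right) = \frac{1}{258075}$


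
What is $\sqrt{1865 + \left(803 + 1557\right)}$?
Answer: $65$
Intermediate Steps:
$\sqrt{1865 + \left(803 + 1557\right)} = \sqrt{1865 + 2360} = \sqrt{4225} = 65$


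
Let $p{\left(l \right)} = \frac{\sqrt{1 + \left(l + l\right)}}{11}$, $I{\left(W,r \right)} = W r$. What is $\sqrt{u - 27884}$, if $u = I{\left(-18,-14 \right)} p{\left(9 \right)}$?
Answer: $\frac{2 \sqrt{-843491 + 693 \sqrt{19}}}{11} \approx 166.69 i$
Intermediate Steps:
$p{\left(l \right)} = \frac{\sqrt{1 + 2 l}}{11}$ ($p{\left(l \right)} = \sqrt{1 + 2 l} \frac{1}{11} = \frac{\sqrt{1 + 2 l}}{11}$)
$u = \frac{252 \sqrt{19}}{11}$ ($u = \left(-18\right) \left(-14\right) \frac{\sqrt{1 + 2 \cdot 9}}{11} = 252 \frac{\sqrt{1 + 18}}{11} = 252 \frac{\sqrt{19}}{11} = \frac{252 \sqrt{19}}{11} \approx 99.858$)
$\sqrt{u - 27884} = \sqrt{\frac{252 \sqrt{19}}{11} - 27884} = \sqrt{-27884 + \frac{252 \sqrt{19}}{11}}$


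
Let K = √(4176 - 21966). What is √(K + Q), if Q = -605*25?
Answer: √(-15125 + I*√17790) ≈ 0.5423 + 122.98*I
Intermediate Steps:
Q = -15125
K = I*√17790 (K = √(-17790) = I*√17790 ≈ 133.38*I)
√(K + Q) = √(I*√17790 - 15125) = √(-15125 + I*√17790)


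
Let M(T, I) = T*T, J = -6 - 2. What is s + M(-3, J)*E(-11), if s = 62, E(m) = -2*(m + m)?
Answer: 458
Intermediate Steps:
E(m) = -4*m
J = -8
M(T, I) = T**2
s + M(-3, J)*E(-11) = 62 + (-3)**2*(-4*(-11)) = 62 + 9*44 = 62 + 396 = 458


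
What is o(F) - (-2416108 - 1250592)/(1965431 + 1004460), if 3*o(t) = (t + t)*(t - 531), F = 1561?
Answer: 9550170693160/8909673 ≈ 1.0719e+6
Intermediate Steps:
o(t) = 2*t*(-531 + t)/3 (o(t) = ((t + t)*(t - 531))/3 = ((2*t)*(-531 + t))/3 = (2*t*(-531 + t))/3 = 2*t*(-531 + t)/3)
o(F) - (-2416108 - 1250592)/(1965431 + 1004460) = (⅔)*1561*(-531 + 1561) - (-2416108 - 1250592)/(1965431 + 1004460) = (⅔)*1561*1030 - (-3666700)/2969891 = 3215660/3 - (-3666700)/2969891 = 3215660/3 - 1*(-3666700/2969891) = 3215660/3 + 3666700/2969891 = 9550170693160/8909673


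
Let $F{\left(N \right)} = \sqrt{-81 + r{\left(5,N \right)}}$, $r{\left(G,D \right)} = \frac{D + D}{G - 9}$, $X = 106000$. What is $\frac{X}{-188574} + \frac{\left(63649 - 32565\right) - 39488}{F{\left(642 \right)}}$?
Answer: $- \frac{1000}{1779} + \frac{4202 i \sqrt{402}}{201} \approx -0.56211 + 419.15 i$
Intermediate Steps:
$r{\left(G,D \right)} = \frac{2 D}{-9 + G}$
$F{\left(N \right)} = \sqrt{-81 - \frac{N}{2}}$ ($F{\left(N \right)} = \sqrt{-81 + \frac{2 N}{-9 + 5}} = \sqrt{-81 + \frac{2 N}{-4}} = \sqrt{-81 + 2 N \left(- \frac{1}{4}\right)} = \sqrt{-81 - \frac{N}{2}}$)
$\frac{X}{-188574} + \frac{\left(63649 - 32565\right) - 39488}{F{\left(642 \right)}} = \frac{106000}{-188574} + \frac{\left(63649 - 32565\right) - 39488}{\frac{1}{2} \sqrt{-324 - 1284}} = 106000 \left(- \frac{1}{188574}\right) + \frac{31084 - 39488}{\frac{1}{2} \sqrt{-324 - 1284}} = - \frac{1000}{1779} - \frac{8404}{\frac{1}{2} \sqrt{-1608}} = - \frac{1000}{1779} - \frac{8404}{\frac{1}{2} \cdot 2 i \sqrt{402}} = - \frac{1000}{1779} - \frac{8404}{i \sqrt{402}} = - \frac{1000}{1779} - 8404 \left(- \frac{i \sqrt{402}}{402}\right) = - \frac{1000}{1779} + \frac{4202 i \sqrt{402}}{201}$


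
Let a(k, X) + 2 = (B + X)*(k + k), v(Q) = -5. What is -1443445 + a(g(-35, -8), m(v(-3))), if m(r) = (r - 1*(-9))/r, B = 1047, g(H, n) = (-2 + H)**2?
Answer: 7105243/5 ≈ 1.4210e+6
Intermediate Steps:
m(r) = (9 + r)/r (m(r) = (r + 9)/r = (9 + r)/r)
a(k, X) = -2 + 2*k*(1047 + X) (a(k, X) = -2 + (1047 + X)*(k + k) = -2 + (1047 + X)*(2*k) = -2 + 2*k*(1047 + X))
-1443445 + a(g(-35, -8), m(v(-3))) = -1443445 + (-2 + 2094*(-2 - 35)**2 + 2*((9 - 5)/(-5))*(-2 - 35)**2) = -1443445 + (-2 + 2094*(-37)**2 + 2*(-1/5*4)*(-37)**2) = -1443445 + (-2 + 2094*1369 + 2*(-4/5)*1369) = -1443445 + (-2 + 2866686 - 10952/5) = -1443445 + 14322468/5 = 7105243/5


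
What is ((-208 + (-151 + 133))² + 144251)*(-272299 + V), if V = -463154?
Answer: -143653828131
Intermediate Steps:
((-208 + (-151 + 133))² + 144251)*(-272299 + V) = ((-208 + (-151 + 133))² + 144251)*(-272299 - 463154) = ((-208 - 18)² + 144251)*(-735453) = ((-226)² + 144251)*(-735453) = (51076 + 144251)*(-735453) = 195327*(-735453) = -143653828131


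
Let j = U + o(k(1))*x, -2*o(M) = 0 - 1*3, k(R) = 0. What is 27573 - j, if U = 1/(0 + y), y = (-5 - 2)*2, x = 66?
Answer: 384637/14 ≈ 27474.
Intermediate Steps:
o(M) = 3/2 (o(M) = -(0 - 1*3)/2 = -(0 - 3)/2 = -½*(-3) = 3/2)
y = -14 (y = -7*2 = -14)
U = -1/14 (U = 1/(0 - 14) = 1/(-14) = -1/14 ≈ -0.071429)
j = 1385/14 (j = -1/14 + (3/2)*66 = -1/14 + 99 = 1385/14 ≈ 98.929)
27573 - j = 27573 - 1*1385/14 = 27573 - 1385/14 = 384637/14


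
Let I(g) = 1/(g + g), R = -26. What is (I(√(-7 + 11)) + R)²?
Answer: 10609/16 ≈ 663.06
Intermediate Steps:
I(g) = 1/(2*g)
(I(√(-7 + 11)) + R)² = (1/(2*(√(-7 + 11))) - 26)² = (1/(2*(√4)) - 26)² = ((½)/2 - 26)² = ((½)*(½) - 26)² = (¼ - 26)² = (-103/4)² = 10609/16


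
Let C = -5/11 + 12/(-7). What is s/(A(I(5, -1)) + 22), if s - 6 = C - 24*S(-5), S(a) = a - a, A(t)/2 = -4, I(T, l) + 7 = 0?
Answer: 295/1078 ≈ 0.27365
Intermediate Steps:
I(T, l) = -7 (I(T, l) = -7 + 0 = -7)
A(t) = -8 (A(t) = 2*(-4) = -8)
S(a) = 0
C = -167/77 (C = -5*1/11 + 12*(-⅐) = -5/11 - 12/7 = -167/77 ≈ -2.1688)
s = 295/77 (s = 6 + (-167/77 - 24*0) = 6 + (-167/77 + 0) = 6 - 167/77 = 295/77 ≈ 3.8312)
s/(A(I(5, -1)) + 22) = 295/(77*(-8 + 22)) = (295/77)/14 = (295/77)*(1/14) = 295/1078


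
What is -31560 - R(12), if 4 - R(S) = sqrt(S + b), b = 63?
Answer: -31564 + 5*sqrt(3) ≈ -31555.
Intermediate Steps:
R(S) = 4 - sqrt(63 + S) (R(S) = 4 - sqrt(S + 63) = 4 - sqrt(63 + S))
-31560 - R(12) = -31560 - (4 - sqrt(63 + 12)) = -31560 - (4 - sqrt(75)) = -31560 - (4 - 5*sqrt(3)) = -31560 + (-4 + 5*sqrt(3)) = -31564 + 5*sqrt(3)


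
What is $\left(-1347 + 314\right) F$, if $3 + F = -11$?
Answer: $14462$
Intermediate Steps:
$F = -14$ ($F = -3 - 11 = -14$)
$\left(-1347 + 314\right) F = \left(-1347 + 314\right) \left(-14\right) = \left(-1033\right) \left(-14\right) = 14462$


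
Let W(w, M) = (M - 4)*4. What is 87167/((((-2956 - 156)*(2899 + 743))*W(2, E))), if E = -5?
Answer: 87167/408020544 ≈ 0.00021363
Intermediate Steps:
W(w, M) = -16 + 4*M (W(w, M) = (-4 + M)*4 = -16 + 4*M)
87167/((((-2956 - 156)*(2899 + 743))*W(2, E))) = 87167/((((-2956 - 156)*(2899 + 743))*(-16 + 4*(-5)))) = 87167/(((-3112*3642)*(-16 - 20))) = 87167/((-11333904*(-36))) = 87167/408020544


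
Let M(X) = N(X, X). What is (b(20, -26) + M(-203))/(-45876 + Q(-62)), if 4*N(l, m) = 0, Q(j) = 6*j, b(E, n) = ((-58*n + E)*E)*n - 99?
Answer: 794659/46248 ≈ 17.183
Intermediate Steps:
b(E, n) = -99 + E*n*(E - 58*n) (b(E, n) = ((E - 58*n)*E)*n - 99 = (E*(E - 58*n))*n - 99 = E*n*(E - 58*n) - 99 = -99 + E*n*(E - 58*n))
N(l, m) = 0 (N(l, m) = (1/4)*0 = 0)
M(X) = 0
(b(20, -26) + M(-203))/(-45876 + Q(-62)) = ((-99 - 26*20**2 - 58*20*(-26)**2) + 0)/(-45876 + 6*(-62)) = ((-99 - 26*400 - 58*20*676) + 0)/(-45876 - 372) = ((-99 - 10400 - 784160) + 0)/(-46248) = (-794659 + 0)*(-1/46248) = -794659*(-1/46248) = 794659/46248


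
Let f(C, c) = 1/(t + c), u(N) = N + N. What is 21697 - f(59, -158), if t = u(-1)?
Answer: 3471521/160 ≈ 21697.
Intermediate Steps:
u(N) = 2*N
t = -2 (t = 2*(-1) = -2)
f(C, c) = 1/(-2 + c)
21697 - f(59, -158) = 21697 - 1/(-2 - 158) = 21697 - 1/(-160) = 21697 - 1*(-1/160) = 21697 + 1/160 = 3471521/160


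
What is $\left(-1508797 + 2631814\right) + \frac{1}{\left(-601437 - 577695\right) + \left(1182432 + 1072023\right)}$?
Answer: $\frac{1207606009492}{1075323} \approx 1.123 \cdot 10^{6}$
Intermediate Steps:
$\left(-1508797 + 2631814\right) + \frac{1}{\left(-601437 - 577695\right) + \left(1182432 + 1072023\right)} = 1123017 + \frac{1}{-1179132 + 2254455} = 1123017 + \frac{1}{1075323} = \frac{1207606009492}{1075323}$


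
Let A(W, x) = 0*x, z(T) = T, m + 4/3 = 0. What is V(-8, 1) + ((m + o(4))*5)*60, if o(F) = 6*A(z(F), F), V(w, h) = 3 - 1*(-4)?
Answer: -393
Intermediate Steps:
m = -4/3 (m = -4/3 + 0 = -4/3 ≈ -1.3333)
V(w, h) = 7 (V(w, h) = 3 + 4 = 7)
A(W, x) = 0
o(F) = 0 (o(F) = 6*0 = 0)
V(-8, 1) + ((m + o(4))*5)*60 = 7 + ((-4/3 + 0)*5)*60 = 7 - 4/3*5*60 = 7 - 20/3*60 = 7 - 400 = -393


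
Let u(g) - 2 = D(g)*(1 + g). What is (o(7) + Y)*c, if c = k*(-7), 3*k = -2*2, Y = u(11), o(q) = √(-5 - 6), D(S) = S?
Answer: 3752/3 + 28*I*√11/3 ≈ 1250.7 + 30.955*I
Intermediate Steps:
o(q) = I*√11 (o(q) = √(-11) = I*√11)
u(g) = 2 + g*(1 + g)
Y = 134 (Y = 2 + 11 + 11² = 2 + 11 + 121 = 134)
k = -4/3 (k = (-2*2)/3 = (⅓)*(-4) = -4/3 ≈ -1.3333)
c = 28/3 (c = -4/3*(-7) = 28/3 ≈ 9.3333)
(o(7) + Y)*c = (I*√11 + 134)*(28/3) = (134 + I*√11)*(28/3) = 3752/3 + 28*I*√11/3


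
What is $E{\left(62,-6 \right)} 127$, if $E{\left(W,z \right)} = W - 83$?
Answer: $-2667$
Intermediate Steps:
$E{\left(W,z \right)} = -83 + W$
$E{\left(62,-6 \right)} 127 = \left(-83 + 62\right) 127 = \left(-21\right) 127 = -2667$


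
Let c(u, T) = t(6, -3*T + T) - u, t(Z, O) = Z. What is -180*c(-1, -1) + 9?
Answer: -1251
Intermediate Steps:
c(u, T) = 6 - u
-180*c(-1, -1) + 9 = -180*(6 - 1*(-1)) + 9 = -180*(6 + 1) + 9 = -180*7 + 9 = -36*35 + 9 = -1260 + 9 = -1251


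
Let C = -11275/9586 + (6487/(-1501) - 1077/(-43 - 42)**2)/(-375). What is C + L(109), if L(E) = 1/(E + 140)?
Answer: -3754215468823649/3235678241081250 ≈ -1.1603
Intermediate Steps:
C = -45388074223553/38984075193750 (C = -11275*1/9586 + (6487*(-1/1501) - 1077/((-85)**2))*(-1/375) = -11275/9586 + (-6487/1501 - 1077/7225)*(-1/375) = -11275/9586 - 48485152/10844725*(-1/375) = -11275/9586 + 48485152/4066771875 = -45388074223553/38984075193750 ≈ -1.1643)
L(E) = 1/(140 + E)
C + L(109) = -45388074223553/38984075193750 + 1/(140 + 109) = -45388074223553/38984075193750 + 1/249 = -3754215468823649/3235678241081250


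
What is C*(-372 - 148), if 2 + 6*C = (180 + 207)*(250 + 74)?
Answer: -32600360/3 ≈ -1.0867e+7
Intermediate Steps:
C = 62693/3 (C = -⅓ + ((180 + 207)*(250 + 74))/6 = -⅓ + (387*324)/6 = -⅓ + (⅙)*125388 = -⅓ + 20898 = 62693/3 ≈ 20898.)
C*(-372 - 148) = 62693*(-372 - 148)/3 = (62693/3)*(-520) = -32600360/3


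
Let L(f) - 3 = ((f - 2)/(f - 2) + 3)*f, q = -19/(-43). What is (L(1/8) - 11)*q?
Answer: -285/86 ≈ -3.3140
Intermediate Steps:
q = 19/43 (q = -19*(-1/43) = 19/43 ≈ 0.44186)
L(f) = 3 + 4*f (L(f) = 3 + ((f - 2)/(f - 2) + 3)*f = 3 + ((-2 + f)/(-2 + f) + 3)*f = 3 + (1 + 3)*f = 3 + 4*f)
(L(1/8) - 11)*q = ((3 + 4*(1/8)) - 11)*(19/43) = ((3 + 1/2) - 11)*(19/43) = (7/2 - 11)*(19/43) = -15/2*19/43 = -285/86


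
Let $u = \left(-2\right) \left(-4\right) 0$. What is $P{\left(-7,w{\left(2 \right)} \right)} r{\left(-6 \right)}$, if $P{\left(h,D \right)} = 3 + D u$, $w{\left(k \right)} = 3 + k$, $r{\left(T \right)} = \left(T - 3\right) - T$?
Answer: $-9$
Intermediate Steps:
$u = 0$ ($u = 8 \cdot 0 = 0$)
$r{\left(T \right)} = -3$ ($r{\left(T \right)} = \left(-3 + T\right) - T = -3$)
$P{\left(h,D \right)} = 3$ ($P{\left(h,D \right)} = 3 + D 0 = 3 + 0 = 3$)
$P{\left(-7,w{\left(2 \right)} \right)} r{\left(-6 \right)} = 3 \left(-3\right) = -9$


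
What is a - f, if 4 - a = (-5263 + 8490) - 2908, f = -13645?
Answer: 13330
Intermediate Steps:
a = -315 (a = 4 - ((-5263 + 8490) - 2908) = 4 - (3227 - 2908) = 4 - 1*319 = 4 - 319 = -315)
a - f = -315 - 1*(-13645) = -315 + 13645 = 13330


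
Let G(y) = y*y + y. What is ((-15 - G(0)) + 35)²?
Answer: 400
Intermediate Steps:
G(y) = y + y² (G(y) = y² + y = y + y²)
((-15 - G(0)) + 35)² = ((-15 - 0*(1 + 0)) + 35)² = ((-15 - 0) + 35)² = ((-15 - 1*0) + 35)² = ((-15 + 0) + 35)² = (-15 + 35)² = 20² = 400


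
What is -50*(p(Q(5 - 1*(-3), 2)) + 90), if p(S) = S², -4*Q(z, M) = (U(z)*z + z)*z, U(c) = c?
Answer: -1041300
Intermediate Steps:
Q(z, M) = -z*(z + z²)/4 (Q(z, M) = -(z*z + z)*z/4 = -(z² + z)*z/4 = -(z + z²)*z/4 = -z*(z + z²)/4)
-50*(p(Q(5 - 1*(-3), 2)) + 90) = -50*(((5 - 1*(-3))²*(-1 - (5 - 1*(-3)))/4)² + 90) = -50*(((5 + 3)²*(-1 - (5 + 3))/4)² + 90) = -50*(((¼)*8²*(-1 - 1*8))² + 90) = -50*(((¼)*64*(-1 - 8))² + 90) = -50*(((¼)*64*(-9))² + 90) = -50*((-144)² + 90) = -50*(20736 + 90) = -50*20826 = -1041300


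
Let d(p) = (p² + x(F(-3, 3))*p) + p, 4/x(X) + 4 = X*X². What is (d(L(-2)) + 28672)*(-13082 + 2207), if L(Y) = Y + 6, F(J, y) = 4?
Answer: -312028400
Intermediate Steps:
L(Y) = 6 + Y
x(X) = 4/(-4 + X³) (x(X) = 4/(-4 + X*X²) = 4/(-4 + X³))
d(p) = p² + 16*p/15 (d(p) = (p² + (4/(-4 + 4³))*p) + p = (p² + (4/(-4 + 64))*p) + p = (p² + (4/60)*p) + p = (p² + (4*(1/60))*p) + p = (p² + p/15) + p = p² + 16*p/15)
(d(L(-2)) + 28672)*(-13082 + 2207) = ((6 - 2)*(16 + 15*(6 - 2))/15 + 28672)*(-13082 + 2207) = ((1/15)*4*(16 + 15*4) + 28672)*(-10875) = ((1/15)*4*(16 + 60) + 28672)*(-10875) = ((1/15)*4*76 + 28672)*(-10875) = (304/15 + 28672)*(-10875) = (430384/15)*(-10875) = -312028400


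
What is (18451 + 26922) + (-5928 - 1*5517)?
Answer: 33928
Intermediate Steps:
(18451 + 26922) + (-5928 - 1*5517) = 45373 + (-5928 - 5517) = 45373 - 11445 = 33928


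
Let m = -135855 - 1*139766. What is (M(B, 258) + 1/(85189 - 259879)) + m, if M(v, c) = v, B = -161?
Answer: -48176357581/174690 ≈ -2.7578e+5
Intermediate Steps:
m = -275621 (m = -135855 - 139766 = -275621)
(M(B, 258) + 1/(85189 - 259879)) + m = (-161 + 1/(85189 - 259879)) - 275621 = (-161 + 1/(-174690)) - 275621 = (-161 - 1/174690) - 275621 = -28125091/174690 - 275621 = -48176357581/174690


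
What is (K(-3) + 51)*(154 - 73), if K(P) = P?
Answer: 3888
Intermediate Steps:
(K(-3) + 51)*(154 - 73) = (-3 + 51)*(154 - 73) = 48*81 = 3888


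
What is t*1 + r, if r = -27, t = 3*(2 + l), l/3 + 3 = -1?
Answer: -57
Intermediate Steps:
l = -12 (l = -9 + 3*(-1) = -9 - 3 = -12)
t = -30 (t = 3*(2 - 12) = 3*(-10) = -30)
t*1 + r = -30*1 - 27 = -30 - 27 = -57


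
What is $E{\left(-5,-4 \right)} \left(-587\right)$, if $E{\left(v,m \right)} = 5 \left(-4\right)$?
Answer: $11740$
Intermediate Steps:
$E{\left(v,m \right)} = -20$
$E{\left(-5,-4 \right)} \left(-587\right) = \left(-20\right) \left(-587\right) = 11740$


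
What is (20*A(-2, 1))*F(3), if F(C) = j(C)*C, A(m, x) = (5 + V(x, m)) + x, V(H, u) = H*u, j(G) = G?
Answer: 720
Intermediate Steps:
A(m, x) = 5 + x + m*x (A(m, x) = (5 + x*m) + x = (5 + m*x) + x = 5 + x + m*x)
F(C) = C² (F(C) = C*C = C²)
(20*A(-2, 1))*F(3) = (20*(5 + 1 - 2*1))*3² = (20*(5 + 1 - 2))*9 = (20*4)*9 = 80*9 = 720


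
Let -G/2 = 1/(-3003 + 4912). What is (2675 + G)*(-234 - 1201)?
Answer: -7327932255/1909 ≈ -3.8386e+6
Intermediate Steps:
G = -2/1909 (G = -2/(-3003 + 4912) = -2/1909 ≈ -0.0010477)
(2675 + G)*(-234 - 1201) = (2675 - 2/1909)*(-234 - 1201) = (5106573/1909)*(-1435) = -7327932255/1909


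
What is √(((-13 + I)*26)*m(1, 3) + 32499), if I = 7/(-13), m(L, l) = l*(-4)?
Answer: √36723 ≈ 191.63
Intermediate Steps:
m(L, l) = -4*l
I = -7/13 (I = 7*(-1/13) = -7/13 ≈ -0.53846)
√(((-13 + I)*26)*m(1, 3) + 32499) = √(((-13 - 7/13)*26)*(-4*3) + 32499) = √(-176/13*26*(-12) + 32499) = √(-352*(-12) + 32499) = √(4224 + 32499) = √36723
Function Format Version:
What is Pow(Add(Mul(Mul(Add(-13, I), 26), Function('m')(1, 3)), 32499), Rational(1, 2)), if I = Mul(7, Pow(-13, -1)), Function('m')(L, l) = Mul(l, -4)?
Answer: Pow(36723, Rational(1, 2)) ≈ 191.63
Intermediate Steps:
Function('m')(L, l) = Mul(-4, l)
I = Rational(-7, 13) (I = Mul(7, Rational(-1, 13)) = Rational(-7, 13) ≈ -0.53846)
Pow(Add(Mul(Mul(Add(-13, I), 26), Function('m')(1, 3)), 32499), Rational(1, 2)) = Pow(Add(Mul(Mul(Add(-13, Rational(-7, 13)), 26), Mul(-4, 3)), 32499), Rational(1, 2)) = Pow(Add(Mul(Mul(Rational(-176, 13), 26), -12), 32499), Rational(1, 2)) = Pow(Add(Mul(-352, -12), 32499), Rational(1, 2)) = Pow(Add(4224, 32499), Rational(1, 2)) = Pow(36723, Rational(1, 2))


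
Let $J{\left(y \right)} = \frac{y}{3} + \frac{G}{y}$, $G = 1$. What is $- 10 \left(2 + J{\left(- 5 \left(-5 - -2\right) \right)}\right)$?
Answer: $- \frac{212}{3} \approx -70.667$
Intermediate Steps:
$J{\left(y \right)} = \frac{1}{y} + \frac{y}{3}$ ($J{\left(y \right)} = \frac{y}{3} + 1 \frac{1}{y} = y \frac{1}{3} + \frac{1}{y} = \frac{y}{3} + \frac{1}{y} = \frac{1}{y} + \frac{y}{3}$)
$- 10 \left(2 + J{\left(- 5 \left(-5 - -2\right) \right)}\right) = - 10 \left(2 + \left(\frac{1}{\left(-5\right) \left(-5 - -2\right)} + \frac{\left(-5\right) \left(-5 - -2\right)}{3}\right)\right) = - 10 \left(2 + \left(\frac{1}{\left(-5\right) \left(-5 + 2\right)} + \frac{\left(-5\right) \left(-5 + 2\right)}{3}\right)\right) = - 10 \left(2 + \left(\frac{1}{\left(-5\right) \left(-3\right)} + \frac{\left(-5\right) \left(-3\right)}{3}\right)\right) = - 10 \left(2 + \left(\frac{1}{15} + \frac{1}{3} \cdot 15\right)\right) = - 10 \left(2 + \left(\frac{1}{15} + 5\right)\right) = - 10 \left(2 + \frac{76}{15}\right) = \left(-10\right) \frac{106}{15} = - \frac{212}{3}$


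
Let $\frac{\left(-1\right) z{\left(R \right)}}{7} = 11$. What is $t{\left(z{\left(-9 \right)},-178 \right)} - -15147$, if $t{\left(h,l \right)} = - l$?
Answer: $15325$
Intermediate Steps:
$z{\left(R \right)} = -77$ ($z{\left(R \right)} = \left(-7\right) 11 = -77$)
$t{\left(z{\left(-9 \right)},-178 \right)} - -15147 = \left(-1\right) \left(-178\right) - -15147 = 178 + 15147 = 15325$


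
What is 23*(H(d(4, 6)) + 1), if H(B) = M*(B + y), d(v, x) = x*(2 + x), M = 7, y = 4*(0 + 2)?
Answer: 9039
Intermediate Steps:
y = 8 (y = 4*2 = 8)
H(B) = 56 + 7*B (H(B) = 7*(B + 8) = 7*(8 + B) = 56 + 7*B)
23*(H(d(4, 6)) + 1) = 23*((56 + 7*(6*(2 + 6))) + 1) = 23*((56 + 7*(6*8)) + 1) = 23*((56 + 7*48) + 1) = 23*((56 + 336) + 1) = 23*(392 + 1) = 23*393 = 9039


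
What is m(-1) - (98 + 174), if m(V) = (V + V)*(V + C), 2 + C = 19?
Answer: -304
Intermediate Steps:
C = 17 (C = -2 + 19 = 17)
m(V) = 2*V*(17 + V) (m(V) = (V + V)*(V + 17) = (2*V)*(17 + V) = 2*V*(17 + V))
m(-1) - (98 + 174) = 2*(-1)*(17 - 1) - (98 + 174) = 2*(-1)*16 - 1*272 = -32 - 272 = -304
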